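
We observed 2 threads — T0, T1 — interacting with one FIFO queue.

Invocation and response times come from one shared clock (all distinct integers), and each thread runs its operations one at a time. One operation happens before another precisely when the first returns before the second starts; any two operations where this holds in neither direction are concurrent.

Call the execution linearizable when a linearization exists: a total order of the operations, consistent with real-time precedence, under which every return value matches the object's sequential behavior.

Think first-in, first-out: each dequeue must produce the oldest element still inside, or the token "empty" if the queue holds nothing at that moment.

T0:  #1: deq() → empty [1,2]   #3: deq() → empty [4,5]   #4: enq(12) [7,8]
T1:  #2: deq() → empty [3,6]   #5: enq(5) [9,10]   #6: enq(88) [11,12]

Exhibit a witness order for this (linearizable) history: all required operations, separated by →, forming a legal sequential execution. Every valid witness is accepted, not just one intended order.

#1 → #2 → #3 → #4 → #5 → #6

1. #1 deq() → empty, leaving queue <>
2. #2 deq() → empty, leaving queue <>
3. #3 deq() → empty, leaving queue <>
4. #4 enq(12), leaving queue <12>
5. #5 enq(5), leaving queue <12,5>
6. #6 enq(88), leaving queue <12,5,88>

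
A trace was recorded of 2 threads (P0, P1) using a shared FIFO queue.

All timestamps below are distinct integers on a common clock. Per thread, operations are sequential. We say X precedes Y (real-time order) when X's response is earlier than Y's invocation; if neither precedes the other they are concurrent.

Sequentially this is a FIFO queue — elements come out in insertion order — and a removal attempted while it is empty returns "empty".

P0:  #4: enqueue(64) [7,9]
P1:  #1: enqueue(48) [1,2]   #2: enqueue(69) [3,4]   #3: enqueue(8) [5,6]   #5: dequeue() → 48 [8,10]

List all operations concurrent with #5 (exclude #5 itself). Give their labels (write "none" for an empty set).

#4

concurrent with #5 ([8,10]): every op whose interval crosses 8..10
#1 [1,2]: before
#2 [3,4]: before
#3 [5,6]: before
#4 [7,9]: concurrent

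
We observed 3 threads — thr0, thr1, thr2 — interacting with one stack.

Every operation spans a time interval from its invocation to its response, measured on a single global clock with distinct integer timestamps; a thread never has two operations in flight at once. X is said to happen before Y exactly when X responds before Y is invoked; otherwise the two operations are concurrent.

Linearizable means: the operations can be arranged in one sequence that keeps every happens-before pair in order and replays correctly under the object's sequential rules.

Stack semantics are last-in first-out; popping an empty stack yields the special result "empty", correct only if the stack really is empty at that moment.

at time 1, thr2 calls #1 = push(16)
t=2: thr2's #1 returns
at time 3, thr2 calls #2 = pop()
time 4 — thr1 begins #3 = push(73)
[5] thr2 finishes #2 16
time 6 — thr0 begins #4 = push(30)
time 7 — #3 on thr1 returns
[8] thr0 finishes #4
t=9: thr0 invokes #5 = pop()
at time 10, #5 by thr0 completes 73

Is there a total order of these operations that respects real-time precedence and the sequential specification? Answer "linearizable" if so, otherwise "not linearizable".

one valid linearization: #1, #2, #4, #3, #5
after step 1 (#1 push(16)): stack <16>
after step 2 (#2 pop() → 16): stack <>
after step 3 (#4 push(30)): stack <30>
after step 4 (#3 push(73)): stack <30,73>
after step 5 (#5 pop() → 73): stack <30>

linearizable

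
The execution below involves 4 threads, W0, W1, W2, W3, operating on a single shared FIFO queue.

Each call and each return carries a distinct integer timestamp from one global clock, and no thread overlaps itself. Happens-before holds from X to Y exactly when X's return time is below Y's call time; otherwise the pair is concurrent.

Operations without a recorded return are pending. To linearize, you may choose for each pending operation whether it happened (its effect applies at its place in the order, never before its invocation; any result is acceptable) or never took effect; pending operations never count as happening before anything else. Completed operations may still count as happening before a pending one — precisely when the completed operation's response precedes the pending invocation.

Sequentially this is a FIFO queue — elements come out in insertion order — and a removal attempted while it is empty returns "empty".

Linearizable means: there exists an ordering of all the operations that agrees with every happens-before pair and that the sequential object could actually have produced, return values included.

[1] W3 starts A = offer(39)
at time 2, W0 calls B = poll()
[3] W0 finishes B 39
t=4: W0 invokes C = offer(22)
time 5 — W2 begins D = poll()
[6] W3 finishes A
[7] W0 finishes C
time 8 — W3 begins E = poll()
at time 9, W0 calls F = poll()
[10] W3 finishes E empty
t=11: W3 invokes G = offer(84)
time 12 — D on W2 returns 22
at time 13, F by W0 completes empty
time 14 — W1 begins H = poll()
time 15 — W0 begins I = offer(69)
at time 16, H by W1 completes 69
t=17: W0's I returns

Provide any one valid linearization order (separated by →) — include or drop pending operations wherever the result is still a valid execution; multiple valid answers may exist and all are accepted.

1. A offer(39), leaving queue <39>
2. B poll() → 39, leaving queue <>
3. C offer(22), leaving queue <22>
4. D poll() → 22, leaving queue <>
5. E poll() → empty, leaving queue <>
6. F poll() → empty, leaving queue <>
7. I offer(69), leaving queue <69>
8. G offer(84) (pending, included), leaving queue <69,84>
9. H poll() → 69, leaving queue <84>

A → B → C → D → E → F → I → G → H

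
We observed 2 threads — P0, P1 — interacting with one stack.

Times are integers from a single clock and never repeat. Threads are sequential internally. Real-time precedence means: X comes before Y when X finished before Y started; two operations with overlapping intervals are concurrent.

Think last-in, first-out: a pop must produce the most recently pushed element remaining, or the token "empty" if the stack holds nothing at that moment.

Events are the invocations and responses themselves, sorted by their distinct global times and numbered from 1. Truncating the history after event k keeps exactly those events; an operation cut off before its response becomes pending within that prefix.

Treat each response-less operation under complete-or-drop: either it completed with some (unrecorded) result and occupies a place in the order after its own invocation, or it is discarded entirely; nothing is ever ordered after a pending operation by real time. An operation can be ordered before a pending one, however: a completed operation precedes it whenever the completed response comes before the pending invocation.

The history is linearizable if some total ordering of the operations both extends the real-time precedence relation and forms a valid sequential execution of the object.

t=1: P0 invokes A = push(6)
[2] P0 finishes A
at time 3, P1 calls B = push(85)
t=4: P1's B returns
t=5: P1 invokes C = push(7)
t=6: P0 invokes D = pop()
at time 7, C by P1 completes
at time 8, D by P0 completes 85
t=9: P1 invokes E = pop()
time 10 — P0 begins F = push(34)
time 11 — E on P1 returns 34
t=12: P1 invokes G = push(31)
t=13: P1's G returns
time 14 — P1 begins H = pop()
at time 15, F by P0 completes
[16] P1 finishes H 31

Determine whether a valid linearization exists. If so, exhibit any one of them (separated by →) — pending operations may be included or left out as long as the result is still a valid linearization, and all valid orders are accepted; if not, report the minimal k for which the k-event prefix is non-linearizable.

linearizable — witness: A → B → D → C → F → E → G → H

step 1: A push(6) — stack <6>
step 2: B push(85) — stack <6,85>
step 3: D pop() → 85 — stack <6>
step 4: C push(7) — stack <6,7>
step 5: F push(34) — stack <6,7,34>
step 6: E pop() → 34 — stack <6,7>
step 7: G push(31) — stack <6,7,31>
step 8: H pop() → 31 — stack <6,7>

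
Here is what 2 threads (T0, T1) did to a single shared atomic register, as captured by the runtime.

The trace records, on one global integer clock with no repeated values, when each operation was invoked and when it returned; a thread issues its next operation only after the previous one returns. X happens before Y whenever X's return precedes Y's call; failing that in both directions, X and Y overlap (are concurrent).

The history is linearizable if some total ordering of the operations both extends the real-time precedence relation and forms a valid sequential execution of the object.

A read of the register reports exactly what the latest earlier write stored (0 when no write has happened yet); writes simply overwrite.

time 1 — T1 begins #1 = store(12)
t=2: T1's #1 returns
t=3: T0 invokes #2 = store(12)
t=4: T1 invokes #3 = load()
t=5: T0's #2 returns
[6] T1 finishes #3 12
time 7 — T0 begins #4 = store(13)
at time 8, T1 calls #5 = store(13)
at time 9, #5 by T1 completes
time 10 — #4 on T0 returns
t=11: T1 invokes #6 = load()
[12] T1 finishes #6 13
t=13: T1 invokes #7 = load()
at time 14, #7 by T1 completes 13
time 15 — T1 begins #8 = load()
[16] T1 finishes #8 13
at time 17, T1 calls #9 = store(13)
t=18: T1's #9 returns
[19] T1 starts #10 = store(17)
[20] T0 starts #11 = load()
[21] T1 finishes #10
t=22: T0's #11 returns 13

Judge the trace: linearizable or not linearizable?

a witness: #1, #2, #3, #4, #5, #6, #7, #8, #9, #11, #10
1. #1 store(12), leaving value 12
2. #2 store(12), leaving value 12
3. #3 load() → 12, leaving value 12
4. #4 store(13), leaving value 13
5. #5 store(13), leaving value 13
6. #6 load() → 13, leaving value 13
7. #7 load() → 13, leaving value 13
8. #8 load() → 13, leaving value 13
9. #9 store(13), leaving value 13
10. #11 load() → 13, leaving value 13
11. #10 store(17), leaving value 17

linearizable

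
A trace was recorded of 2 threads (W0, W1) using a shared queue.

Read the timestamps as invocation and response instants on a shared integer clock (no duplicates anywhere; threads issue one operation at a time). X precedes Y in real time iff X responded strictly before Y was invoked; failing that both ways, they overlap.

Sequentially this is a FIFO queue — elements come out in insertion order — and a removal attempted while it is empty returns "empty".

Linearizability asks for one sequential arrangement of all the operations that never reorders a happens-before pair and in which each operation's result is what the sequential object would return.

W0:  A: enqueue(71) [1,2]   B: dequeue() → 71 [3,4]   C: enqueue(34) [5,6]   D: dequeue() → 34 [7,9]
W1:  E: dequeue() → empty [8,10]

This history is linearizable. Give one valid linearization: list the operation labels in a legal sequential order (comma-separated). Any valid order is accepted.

1. A enqueue(71), leaving queue <71>
2. B dequeue() → 71, leaving queue <>
3. C enqueue(34), leaving queue <34>
4. D dequeue() → 34, leaving queue <>
5. E dequeue() → empty, leaving queue <>

A, B, C, D, E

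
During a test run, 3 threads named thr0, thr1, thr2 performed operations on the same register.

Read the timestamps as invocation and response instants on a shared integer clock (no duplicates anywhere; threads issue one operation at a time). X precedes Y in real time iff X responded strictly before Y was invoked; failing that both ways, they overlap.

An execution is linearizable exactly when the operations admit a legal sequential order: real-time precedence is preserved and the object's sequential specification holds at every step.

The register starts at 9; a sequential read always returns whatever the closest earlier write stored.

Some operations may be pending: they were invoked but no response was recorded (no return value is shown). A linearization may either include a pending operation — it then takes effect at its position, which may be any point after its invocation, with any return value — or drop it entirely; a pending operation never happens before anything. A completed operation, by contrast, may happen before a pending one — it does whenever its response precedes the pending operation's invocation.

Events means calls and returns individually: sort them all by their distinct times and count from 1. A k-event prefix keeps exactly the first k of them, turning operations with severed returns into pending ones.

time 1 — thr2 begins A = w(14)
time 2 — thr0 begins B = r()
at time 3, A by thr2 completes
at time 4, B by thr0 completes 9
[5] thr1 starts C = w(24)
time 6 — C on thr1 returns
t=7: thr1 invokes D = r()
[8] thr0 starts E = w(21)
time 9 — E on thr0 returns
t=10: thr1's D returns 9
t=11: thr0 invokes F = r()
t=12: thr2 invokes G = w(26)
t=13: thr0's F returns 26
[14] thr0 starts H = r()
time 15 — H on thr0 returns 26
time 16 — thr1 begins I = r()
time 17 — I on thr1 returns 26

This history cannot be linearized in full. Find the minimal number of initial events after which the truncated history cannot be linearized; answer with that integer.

10

events 1..9 are linearizable; a witness order is B, A, C, D, E:
step 1: B r() → 9 — value 9
step 2: A w(14) — value 14
step 3: C w(24) — value 24
step 4: D r() (pending, included) — value 24
step 5: E w(21) — value 21
event 10 — D's response, time 10 — after it, nothing linearizes
take A, B, C, D, E: step 2 already fails, because B r() → 9 cannot occur there
take A, B, C, E, D: step 2 already fails, because B r() → 9 cannot occur there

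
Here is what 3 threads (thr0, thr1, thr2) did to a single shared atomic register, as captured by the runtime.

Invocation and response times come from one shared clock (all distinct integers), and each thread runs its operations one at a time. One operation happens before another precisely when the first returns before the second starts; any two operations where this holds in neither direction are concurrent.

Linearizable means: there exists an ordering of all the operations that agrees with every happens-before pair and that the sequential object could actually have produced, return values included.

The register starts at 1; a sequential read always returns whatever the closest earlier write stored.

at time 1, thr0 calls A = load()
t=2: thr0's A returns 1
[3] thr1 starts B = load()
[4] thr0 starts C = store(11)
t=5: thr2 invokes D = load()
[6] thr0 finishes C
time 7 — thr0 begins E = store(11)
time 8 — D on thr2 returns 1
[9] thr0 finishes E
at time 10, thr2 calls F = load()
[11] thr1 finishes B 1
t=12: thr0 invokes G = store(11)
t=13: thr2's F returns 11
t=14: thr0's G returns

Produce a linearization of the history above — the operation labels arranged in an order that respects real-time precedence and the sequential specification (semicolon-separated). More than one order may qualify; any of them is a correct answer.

after step 1 (A load() → 1): value 1
after step 2 (B load() → 1): value 1
after step 3 (D load() → 1): value 1
after step 4 (C store(11)): value 11
after step 5 (E store(11)): value 11
after step 6 (F load() → 11): value 11
after step 7 (G store(11)): value 11

A; B; D; C; E; F; G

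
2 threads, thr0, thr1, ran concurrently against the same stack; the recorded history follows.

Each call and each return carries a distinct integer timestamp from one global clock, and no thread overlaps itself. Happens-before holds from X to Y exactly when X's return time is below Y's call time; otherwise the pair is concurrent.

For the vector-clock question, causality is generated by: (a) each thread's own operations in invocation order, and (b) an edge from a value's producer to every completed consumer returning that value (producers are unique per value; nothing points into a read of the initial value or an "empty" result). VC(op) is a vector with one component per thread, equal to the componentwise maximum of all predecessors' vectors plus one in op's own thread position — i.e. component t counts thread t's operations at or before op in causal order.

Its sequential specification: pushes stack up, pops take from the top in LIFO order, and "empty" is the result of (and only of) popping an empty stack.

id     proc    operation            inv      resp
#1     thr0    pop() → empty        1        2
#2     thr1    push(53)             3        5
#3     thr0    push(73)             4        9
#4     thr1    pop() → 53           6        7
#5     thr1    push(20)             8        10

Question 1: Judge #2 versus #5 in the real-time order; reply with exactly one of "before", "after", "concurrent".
Answer: before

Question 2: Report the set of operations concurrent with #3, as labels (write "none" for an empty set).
Answer: #2, #4, #5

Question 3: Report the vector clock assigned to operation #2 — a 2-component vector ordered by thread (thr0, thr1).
Answer: (0, 1)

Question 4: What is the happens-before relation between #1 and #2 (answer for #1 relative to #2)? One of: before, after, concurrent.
Answer: before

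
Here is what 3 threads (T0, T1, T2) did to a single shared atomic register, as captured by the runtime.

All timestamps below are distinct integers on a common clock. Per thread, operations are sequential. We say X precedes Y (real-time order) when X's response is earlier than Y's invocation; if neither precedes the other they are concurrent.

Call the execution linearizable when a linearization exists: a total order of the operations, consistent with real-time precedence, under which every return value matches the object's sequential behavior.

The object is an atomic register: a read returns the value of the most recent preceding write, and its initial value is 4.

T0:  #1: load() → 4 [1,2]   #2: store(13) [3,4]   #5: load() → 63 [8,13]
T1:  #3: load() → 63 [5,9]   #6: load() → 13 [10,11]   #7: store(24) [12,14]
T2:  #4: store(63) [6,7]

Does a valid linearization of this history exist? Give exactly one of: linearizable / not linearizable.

already the first 11 events (up to #6's response at time 11) admit no linearization; the first 10 still do
2 orders of the 5 completed atomic register ops respect real time; none is legal
including or dropping the 1 pending operation (#5) in any combination fails
for example #1, #2, #3, #4, #6 (pending dropped) fails at step 3: #3 load() → 63 is not legal there
for example #1, #2, #4, #3, #6 (pending dropped) fails at step 5: #6 load() → 13 is not legal there

not linearizable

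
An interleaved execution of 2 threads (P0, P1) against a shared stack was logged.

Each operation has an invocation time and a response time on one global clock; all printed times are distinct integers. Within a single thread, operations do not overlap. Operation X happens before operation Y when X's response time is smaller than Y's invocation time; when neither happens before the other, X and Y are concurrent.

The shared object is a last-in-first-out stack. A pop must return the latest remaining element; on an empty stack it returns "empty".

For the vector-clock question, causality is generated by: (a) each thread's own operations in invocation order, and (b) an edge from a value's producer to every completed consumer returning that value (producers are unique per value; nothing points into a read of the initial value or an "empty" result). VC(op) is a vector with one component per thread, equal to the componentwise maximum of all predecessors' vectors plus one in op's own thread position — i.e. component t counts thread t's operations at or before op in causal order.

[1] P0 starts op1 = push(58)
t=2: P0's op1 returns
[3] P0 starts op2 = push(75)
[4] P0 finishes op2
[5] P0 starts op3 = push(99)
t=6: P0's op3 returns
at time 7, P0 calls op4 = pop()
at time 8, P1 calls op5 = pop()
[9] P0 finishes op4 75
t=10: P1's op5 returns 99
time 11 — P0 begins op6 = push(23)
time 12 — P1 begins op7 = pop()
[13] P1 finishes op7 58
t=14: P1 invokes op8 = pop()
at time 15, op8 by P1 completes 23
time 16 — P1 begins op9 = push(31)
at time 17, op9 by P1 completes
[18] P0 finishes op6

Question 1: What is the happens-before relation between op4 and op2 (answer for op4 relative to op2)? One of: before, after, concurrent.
op4 spans [7,9], op2 spans [3,4]
resp(op2)=4 < inv(op4)=7

after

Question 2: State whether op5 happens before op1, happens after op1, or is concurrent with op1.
op5 spans [8,10], op1 spans [1,2]
resp(op1)=2 < inv(op5)=8

after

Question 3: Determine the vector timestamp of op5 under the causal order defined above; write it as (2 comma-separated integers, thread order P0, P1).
no predecessors for op1 (invoked 1): P0 increments from zero → (1, 0)
op2 (invocation 3): componentwise max over VC(op1)=(1, 0), +1 at P0, giving (2, 0)
op3 (invocation 5): componentwise max over VC(op2)=(2, 0), +1 at P0, giving (3, 0)
op5 (invocation 8): componentwise max over VC(op3)=(3, 0), +1 at P1, giving (3, 1)
op4 (invocation 7): componentwise max over VC(op2)=(2, 0), VC(op3)=(3, 0), +1 at P0, giving (4, 0)
op7 (invocation 12): componentwise max over VC(op1)=(1, 0), VC(op5)=(3, 1), +1 at P1, giving (3, 2)
op6 (invocation 11): componentwise max over VC(op4)=(4, 0), +1 at P0, giving (5, 0)
op8 (invocation 14): componentwise max over VC(op6)=(5, 0), VC(op7)=(3, 2), +1 at P1, giving (5, 3)
op9 (invocation 16): componentwise max over VC(op8)=(5, 3), +1 at P1, giving (5, 4)
target: VC(op5) = (3, 1)

(3, 1)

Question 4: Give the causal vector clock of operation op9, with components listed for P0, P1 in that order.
invoked at 1, op1 has no predecessors; its own P0 bump gives (1, 0)
merge at op2 (invoked 3): VC(op1)=(1, 0), own-thread bump on P0 → (2, 0)
merge at op3 (invoked 5): VC(op2)=(2, 0), own-thread bump on P0 → (3, 0)
merge at op5 (invoked 8): VC(op3)=(3, 0), own-thread bump on P1 → (3, 1)
merge at op4 (invoked 7): VC(op2)=(2, 0), VC(op3)=(3, 0), own-thread bump on P0 → (4, 0)
merge at op7 (invoked 12): VC(op1)=(1, 0), VC(op5)=(3, 1), own-thread bump on P1 → (3, 2)
merge at op6 (invoked 11): VC(op4)=(4, 0), own-thread bump on P0 → (5, 0)
merge at op8 (invoked 14): VC(op6)=(5, 0), VC(op7)=(3, 2), own-thread bump on P1 → (5, 3)
merge at op9 (invoked 16): VC(op8)=(5, 3), own-thread bump on P1 → (5, 4)
target: VC(op9) = (5, 4)

(5, 4)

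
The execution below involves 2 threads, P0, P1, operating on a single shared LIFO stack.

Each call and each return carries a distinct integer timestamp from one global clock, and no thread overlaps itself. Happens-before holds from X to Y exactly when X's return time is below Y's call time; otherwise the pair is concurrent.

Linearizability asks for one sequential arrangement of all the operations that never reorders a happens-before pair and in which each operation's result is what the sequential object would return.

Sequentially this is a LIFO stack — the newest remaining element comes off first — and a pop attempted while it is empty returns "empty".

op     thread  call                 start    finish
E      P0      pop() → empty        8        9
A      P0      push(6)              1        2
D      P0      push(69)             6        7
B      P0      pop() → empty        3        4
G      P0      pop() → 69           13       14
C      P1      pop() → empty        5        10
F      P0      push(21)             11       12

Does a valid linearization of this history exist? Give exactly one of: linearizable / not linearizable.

not linearizable

through event 3 a valid linearization exists; event 4 (B responding at time 4) ends that
one real-time candidate order over the 2 completed operations — the LIFO stack replay rejects it
take A, B: step 2 already fails, because B pop() → empty cannot occur there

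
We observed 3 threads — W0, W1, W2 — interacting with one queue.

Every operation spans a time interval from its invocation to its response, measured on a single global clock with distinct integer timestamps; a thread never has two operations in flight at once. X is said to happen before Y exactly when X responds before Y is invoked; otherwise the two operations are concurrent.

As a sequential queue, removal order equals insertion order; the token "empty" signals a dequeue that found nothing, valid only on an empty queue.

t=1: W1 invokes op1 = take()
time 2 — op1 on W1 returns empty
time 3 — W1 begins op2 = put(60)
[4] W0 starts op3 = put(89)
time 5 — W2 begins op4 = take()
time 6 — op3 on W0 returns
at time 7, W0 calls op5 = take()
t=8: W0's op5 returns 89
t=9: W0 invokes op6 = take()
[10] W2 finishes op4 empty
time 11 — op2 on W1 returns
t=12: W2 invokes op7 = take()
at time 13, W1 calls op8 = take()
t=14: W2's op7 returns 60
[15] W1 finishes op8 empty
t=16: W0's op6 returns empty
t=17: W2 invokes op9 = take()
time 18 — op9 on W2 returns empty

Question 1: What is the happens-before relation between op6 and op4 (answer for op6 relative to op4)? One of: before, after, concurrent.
Answer: concurrent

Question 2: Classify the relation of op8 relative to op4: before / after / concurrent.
Answer: after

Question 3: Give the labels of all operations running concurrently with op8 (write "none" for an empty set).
Answer: op6, op7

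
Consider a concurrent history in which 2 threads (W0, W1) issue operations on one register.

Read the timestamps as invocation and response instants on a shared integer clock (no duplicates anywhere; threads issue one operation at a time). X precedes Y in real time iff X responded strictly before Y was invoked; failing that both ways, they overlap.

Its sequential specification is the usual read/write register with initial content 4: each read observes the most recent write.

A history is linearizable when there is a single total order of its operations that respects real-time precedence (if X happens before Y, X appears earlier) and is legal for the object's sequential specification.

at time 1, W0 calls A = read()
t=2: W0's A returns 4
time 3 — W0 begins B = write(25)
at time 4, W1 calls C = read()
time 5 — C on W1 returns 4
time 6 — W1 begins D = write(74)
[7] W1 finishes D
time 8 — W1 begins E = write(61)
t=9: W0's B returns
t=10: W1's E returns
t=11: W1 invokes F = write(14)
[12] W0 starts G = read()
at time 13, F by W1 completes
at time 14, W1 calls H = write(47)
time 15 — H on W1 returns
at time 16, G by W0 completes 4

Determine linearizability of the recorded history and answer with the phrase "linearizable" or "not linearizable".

cut after 15 events: linearizable; cut after 16 events (G responds, time 16): not linearizable
8 completed operations, 12 real-time-consistent orders — every register replay fails
one such order, A, B, C, D, E, F, G, H, breaks at step 3 where C read() → 4 is illegal
one such order, A, B, C, D, E, F, H, G, breaks at step 3 where C read() → 4 is illegal

not linearizable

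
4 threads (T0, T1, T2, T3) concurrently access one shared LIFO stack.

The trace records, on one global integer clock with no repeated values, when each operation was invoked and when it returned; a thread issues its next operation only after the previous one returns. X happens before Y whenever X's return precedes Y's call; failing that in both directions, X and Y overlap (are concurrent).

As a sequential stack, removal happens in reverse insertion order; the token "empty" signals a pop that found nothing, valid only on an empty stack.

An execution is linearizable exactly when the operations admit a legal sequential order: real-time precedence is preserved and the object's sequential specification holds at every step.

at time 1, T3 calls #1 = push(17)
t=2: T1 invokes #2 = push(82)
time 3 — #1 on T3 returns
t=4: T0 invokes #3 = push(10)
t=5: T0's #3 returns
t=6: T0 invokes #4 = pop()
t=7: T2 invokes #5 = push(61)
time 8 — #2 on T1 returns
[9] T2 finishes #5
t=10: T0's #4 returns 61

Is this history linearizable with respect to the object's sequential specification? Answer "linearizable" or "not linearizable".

a witness: #1, #2, #3, #5, #4
after step 1 (#1 push(17)): stack <17>
after step 2 (#2 push(82)): stack <17,82>
after step 3 (#3 push(10)): stack <17,82,10>
after step 4 (#5 push(61)): stack <17,82,10,61>
after step 5 (#4 pop() → 61): stack <17,82,10>

linearizable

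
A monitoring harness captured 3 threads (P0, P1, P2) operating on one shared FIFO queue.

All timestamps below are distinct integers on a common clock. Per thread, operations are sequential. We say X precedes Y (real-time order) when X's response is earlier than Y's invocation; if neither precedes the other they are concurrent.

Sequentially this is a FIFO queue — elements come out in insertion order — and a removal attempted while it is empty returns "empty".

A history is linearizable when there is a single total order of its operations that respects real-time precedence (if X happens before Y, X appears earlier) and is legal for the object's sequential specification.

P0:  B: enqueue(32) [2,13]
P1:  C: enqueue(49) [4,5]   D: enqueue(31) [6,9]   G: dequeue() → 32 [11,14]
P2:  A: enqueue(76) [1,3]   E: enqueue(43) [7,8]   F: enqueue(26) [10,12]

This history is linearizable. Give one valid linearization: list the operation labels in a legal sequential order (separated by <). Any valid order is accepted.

step 1: B enqueue(32) — queue <32>
step 2: A enqueue(76) — queue <32,76>
step 3: C enqueue(49) — queue <32,76,49>
step 4: D enqueue(31) — queue <32,76,49,31>
step 5: E enqueue(43) — queue <32,76,49,31,43>
step 6: F enqueue(26) — queue <32,76,49,31,43,26>
step 7: G dequeue() → 32 — queue <76,49,31,43,26>

B < A < C < D < E < F < G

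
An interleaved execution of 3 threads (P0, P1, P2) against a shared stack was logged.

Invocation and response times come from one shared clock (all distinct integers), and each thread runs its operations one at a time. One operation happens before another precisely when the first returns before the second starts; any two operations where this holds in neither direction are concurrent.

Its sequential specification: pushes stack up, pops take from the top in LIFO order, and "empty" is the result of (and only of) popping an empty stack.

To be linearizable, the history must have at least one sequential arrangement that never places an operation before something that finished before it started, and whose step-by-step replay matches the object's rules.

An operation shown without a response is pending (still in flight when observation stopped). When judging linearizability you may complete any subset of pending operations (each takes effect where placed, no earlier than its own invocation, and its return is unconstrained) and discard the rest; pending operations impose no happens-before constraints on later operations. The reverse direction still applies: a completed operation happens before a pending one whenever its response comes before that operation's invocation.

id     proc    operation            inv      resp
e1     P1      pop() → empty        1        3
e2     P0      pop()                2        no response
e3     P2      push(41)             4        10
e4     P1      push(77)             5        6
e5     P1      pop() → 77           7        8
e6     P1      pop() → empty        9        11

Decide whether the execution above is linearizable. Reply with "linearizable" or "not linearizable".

linearizable

one valid linearization: e1, e2, e4, e5, e6, e3
after step 1 (e1 pop() → empty): stack <>
after step 2 (e2 pop() (pending, included)): stack <>
after step 3 (e4 push(77)): stack <77>
after step 4 (e5 pop() → 77): stack <>
after step 5 (e6 pop() → empty): stack <>
after step 6 (e3 push(41)): stack <41>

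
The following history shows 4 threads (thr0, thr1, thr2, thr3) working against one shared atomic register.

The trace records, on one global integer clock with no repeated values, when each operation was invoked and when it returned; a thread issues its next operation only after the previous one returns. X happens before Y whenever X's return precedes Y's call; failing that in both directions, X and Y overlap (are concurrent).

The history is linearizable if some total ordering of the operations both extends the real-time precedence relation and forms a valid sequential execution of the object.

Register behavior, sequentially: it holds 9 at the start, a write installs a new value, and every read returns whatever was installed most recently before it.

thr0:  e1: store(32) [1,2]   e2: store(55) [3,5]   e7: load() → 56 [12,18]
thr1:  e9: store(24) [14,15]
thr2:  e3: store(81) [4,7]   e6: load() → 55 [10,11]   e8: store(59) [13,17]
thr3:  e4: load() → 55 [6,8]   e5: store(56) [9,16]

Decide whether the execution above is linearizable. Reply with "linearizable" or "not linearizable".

linearizable

a witness: e1, e3, e2, e4, e6, e5, e7, e8, e9
after step 1 (e1 store(32)): value 32
after step 2 (e3 store(81)): value 81
after step 3 (e2 store(55)): value 55
after step 4 (e4 load() → 55): value 55
after step 5 (e6 load() → 55): value 55
after step 6 (e5 store(56)): value 56
after step 7 (e7 load() → 56): value 56
after step 8 (e8 store(59)): value 59
after step 9 (e9 store(24)): value 24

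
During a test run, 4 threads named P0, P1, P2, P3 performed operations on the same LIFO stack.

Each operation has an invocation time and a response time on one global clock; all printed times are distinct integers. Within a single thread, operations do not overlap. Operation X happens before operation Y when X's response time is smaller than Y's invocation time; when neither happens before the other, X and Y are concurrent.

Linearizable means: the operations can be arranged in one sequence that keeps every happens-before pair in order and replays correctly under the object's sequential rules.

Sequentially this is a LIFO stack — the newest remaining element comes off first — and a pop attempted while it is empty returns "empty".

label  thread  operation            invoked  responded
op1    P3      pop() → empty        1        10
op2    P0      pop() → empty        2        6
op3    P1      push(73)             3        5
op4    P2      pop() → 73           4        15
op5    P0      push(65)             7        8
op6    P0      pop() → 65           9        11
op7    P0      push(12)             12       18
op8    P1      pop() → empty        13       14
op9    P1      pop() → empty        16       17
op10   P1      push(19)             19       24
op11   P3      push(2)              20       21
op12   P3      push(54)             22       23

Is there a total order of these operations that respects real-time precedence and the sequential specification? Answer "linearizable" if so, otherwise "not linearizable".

witness order: op1, op2, op3, op4, op5, op6, op8, op9, op7, op10, op11, op12
step 1: op1 pop() → empty — stack <>
step 2: op2 pop() → empty — stack <>
step 3: op3 push(73) — stack <73>
step 4: op4 pop() → 73 — stack <>
step 5: op5 push(65) — stack <65>
step 6: op6 pop() → 65 — stack <>
step 7: op8 pop() → empty — stack <>
step 8: op9 pop() → empty — stack <>
step 9: op7 push(12) — stack <12>
step 10: op10 push(19) — stack <12,19>
step 11: op11 push(2) — stack <12,19,2>
step 12: op12 push(54) — stack <12,19,2,54>

linearizable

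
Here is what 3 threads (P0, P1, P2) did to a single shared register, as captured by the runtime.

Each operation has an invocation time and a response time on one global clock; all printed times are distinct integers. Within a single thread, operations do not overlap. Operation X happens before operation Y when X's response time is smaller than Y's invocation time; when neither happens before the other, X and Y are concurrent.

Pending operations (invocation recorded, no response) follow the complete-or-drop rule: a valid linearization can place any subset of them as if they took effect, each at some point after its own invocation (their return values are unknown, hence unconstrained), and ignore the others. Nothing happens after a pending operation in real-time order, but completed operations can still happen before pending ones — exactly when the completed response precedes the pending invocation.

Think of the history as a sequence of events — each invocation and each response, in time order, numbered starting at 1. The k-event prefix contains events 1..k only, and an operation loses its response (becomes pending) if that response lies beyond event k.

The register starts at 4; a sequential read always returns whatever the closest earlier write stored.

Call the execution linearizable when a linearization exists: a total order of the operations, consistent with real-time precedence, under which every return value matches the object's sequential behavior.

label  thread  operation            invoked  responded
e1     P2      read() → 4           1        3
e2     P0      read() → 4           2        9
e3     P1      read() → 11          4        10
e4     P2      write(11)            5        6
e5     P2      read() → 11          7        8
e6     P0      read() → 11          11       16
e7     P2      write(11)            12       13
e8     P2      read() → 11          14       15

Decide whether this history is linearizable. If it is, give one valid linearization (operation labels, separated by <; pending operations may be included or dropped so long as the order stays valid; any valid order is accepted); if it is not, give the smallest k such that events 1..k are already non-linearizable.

step 1: e1 read() → 4 — value 4
step 2: e2 read() → 4 — value 4
step 3: e4 write(11) — value 11
step 4: e3 read() → 11 — value 11
step 5: e5 read() → 11 — value 11
step 6: e6 read() → 11 — value 11
step 7: e7 write(11) — value 11
step 8: e8 read() → 11 — value 11

linearizable — witness: e1 < e2 < e4 < e3 < e5 < e6 < e7 < e8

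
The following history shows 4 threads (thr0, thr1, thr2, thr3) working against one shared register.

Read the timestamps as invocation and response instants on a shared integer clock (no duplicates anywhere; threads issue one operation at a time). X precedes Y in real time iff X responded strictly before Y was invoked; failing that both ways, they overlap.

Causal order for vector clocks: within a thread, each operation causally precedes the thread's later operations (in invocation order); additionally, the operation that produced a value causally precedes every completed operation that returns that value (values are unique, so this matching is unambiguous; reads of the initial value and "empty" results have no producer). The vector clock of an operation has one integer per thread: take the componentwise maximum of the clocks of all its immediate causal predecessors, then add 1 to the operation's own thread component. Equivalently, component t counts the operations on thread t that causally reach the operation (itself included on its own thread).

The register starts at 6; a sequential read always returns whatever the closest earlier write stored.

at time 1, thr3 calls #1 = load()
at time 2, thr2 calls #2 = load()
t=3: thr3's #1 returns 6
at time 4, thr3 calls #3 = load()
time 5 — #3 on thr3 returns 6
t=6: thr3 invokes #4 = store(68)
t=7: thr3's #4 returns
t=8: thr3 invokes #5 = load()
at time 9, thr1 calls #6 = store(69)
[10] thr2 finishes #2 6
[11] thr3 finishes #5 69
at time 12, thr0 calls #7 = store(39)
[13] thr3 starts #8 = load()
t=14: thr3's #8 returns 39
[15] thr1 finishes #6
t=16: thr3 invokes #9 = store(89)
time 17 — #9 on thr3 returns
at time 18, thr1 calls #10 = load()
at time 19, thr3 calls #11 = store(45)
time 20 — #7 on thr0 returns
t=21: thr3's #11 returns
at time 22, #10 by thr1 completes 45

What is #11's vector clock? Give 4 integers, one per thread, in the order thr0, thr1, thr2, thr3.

(1, 1, 0, 7)

root op #1, invoked 1: fresh clock plus thr3's own tick → (0, 0, 0, 1)
root op #2, invoked 2: fresh clock plus thr2's own tick → (0, 0, 1, 0)
root op #6, invoked 9: fresh clock plus thr1's own tick → (0, 1, 0, 0)
root op #7, invoked 12: fresh clock plus thr0's own tick → (1, 0, 0, 0)
VC(#3, invoked at 4): max of VC(#1)=(0, 0, 0, 1), then +1 on thread thr3 → (0, 0, 0, 2)
VC(#4, invoked at 6): max of VC(#3)=(0, 0, 0, 2), then +1 on thread thr3 → (0, 0, 0, 3)
VC(#5, invoked at 8): max of VC(#4)=(0, 0, 0, 3), VC(#6)=(0, 1, 0, 0), then +1 on thread thr3 → (0, 1, 0, 4)
VC(#8, invoked at 13): max of VC(#5)=(0, 1, 0, 4), VC(#7)=(1, 0, 0, 0), then +1 on thread thr3 → (1, 1, 0, 5)
VC(#9, invoked at 16): max of VC(#8)=(1, 1, 0, 5), then +1 on thread thr3 → (1, 1, 0, 6)
VC(#11, invoked at 19): max of VC(#9)=(1, 1, 0, 6), then +1 on thread thr3 → (1, 1, 0, 7)
VC(#10, invoked at 18): max of VC(#6)=(0, 1, 0, 0), VC(#11)=(1, 1, 0, 7), then +1 on thread thr1 → (1, 2, 0, 7)
target: VC(#11) = (1, 1, 0, 7)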